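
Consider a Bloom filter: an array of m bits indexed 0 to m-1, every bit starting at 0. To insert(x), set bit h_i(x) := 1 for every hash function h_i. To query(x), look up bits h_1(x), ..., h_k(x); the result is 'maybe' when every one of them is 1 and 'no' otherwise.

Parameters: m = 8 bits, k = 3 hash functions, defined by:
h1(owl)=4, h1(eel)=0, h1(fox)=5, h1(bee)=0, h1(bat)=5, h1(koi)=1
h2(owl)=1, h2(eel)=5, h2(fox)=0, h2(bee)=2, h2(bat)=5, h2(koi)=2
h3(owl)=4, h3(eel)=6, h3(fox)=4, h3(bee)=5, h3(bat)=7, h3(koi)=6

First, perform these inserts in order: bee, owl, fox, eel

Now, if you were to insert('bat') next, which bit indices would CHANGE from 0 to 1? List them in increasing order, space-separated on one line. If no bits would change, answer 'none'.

Answer: 7

Derivation:
Start: bits=00000000
After insert 'bee': sets bits 0 2 5 -> bits=10100100
After insert 'owl': sets bits 1 4 -> bits=11101100
After insert 'fox': sets bits 0 4 5 -> bits=11101100
After insert 'eel': sets bits 0 5 6 -> bits=11101110
insert 'bat' would touch bits 5 7; currently bit5=1, bit7=0
Bits that are 0 among those (would change 0->1): 7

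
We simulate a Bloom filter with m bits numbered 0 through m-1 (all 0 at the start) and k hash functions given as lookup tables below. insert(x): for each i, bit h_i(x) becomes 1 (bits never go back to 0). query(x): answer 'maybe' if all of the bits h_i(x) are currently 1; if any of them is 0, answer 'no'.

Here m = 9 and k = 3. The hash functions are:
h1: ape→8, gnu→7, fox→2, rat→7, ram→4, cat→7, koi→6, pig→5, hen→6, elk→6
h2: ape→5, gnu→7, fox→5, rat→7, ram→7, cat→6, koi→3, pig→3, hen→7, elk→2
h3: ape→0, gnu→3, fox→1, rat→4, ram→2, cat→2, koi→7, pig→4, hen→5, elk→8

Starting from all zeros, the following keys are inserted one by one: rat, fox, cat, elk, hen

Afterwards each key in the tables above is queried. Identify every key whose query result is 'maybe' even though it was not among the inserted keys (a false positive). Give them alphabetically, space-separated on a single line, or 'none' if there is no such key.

Start: bits=000000000
After insert 'rat': sets bits 4 7 -> bits=000010010
After insert 'fox': sets bits 1 2 5 -> bits=011011010
After insert 'cat': sets bits 2 6 7 -> bits=011011110
After insert 'elk': sets bits 2 6 8 -> bits=011011111
After insert 'hen': sets bits 5 6 7 -> bits=011011111
Not inserted: ape gnu koi pig ram — query each against bits=011011111:
query ape: checks bit0=0, bit5=1, bit8=1 (has a 0) -> no => not a false positive
query gnu: checks bit3=0, bit7=1 (has a 0) -> no => not a false positive
query koi: checks bit3=0, bit6=1, bit7=1 (has a 0) -> no => not a false positive
query pig: checks bit3=0, bit4=1, bit5=1 (has a 0) -> no => not a false positive
query ram: checks bit2=1, bit4=1, bit7=1 (all 1) -> maybe => FALSE POSITIVE
False positives (alphabetical): ram

Answer: ram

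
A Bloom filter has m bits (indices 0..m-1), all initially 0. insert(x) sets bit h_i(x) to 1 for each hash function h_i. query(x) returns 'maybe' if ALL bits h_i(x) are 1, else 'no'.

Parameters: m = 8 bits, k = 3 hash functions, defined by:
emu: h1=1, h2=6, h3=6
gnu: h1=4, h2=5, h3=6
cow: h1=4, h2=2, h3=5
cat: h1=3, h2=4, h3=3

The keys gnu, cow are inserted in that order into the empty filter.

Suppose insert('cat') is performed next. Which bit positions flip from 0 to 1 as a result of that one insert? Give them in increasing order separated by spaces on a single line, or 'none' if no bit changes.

Answer: 3

Derivation:
Start: bits=00000000
After insert 'gnu': sets bits 4 5 6 -> bits=00001110
After insert 'cow': sets bits 2 4 5 -> bits=00101110
insert 'cat' would touch bits 3 4; currently bit3=0, bit4=1
Bits that are 0 among those (would change 0->1): 3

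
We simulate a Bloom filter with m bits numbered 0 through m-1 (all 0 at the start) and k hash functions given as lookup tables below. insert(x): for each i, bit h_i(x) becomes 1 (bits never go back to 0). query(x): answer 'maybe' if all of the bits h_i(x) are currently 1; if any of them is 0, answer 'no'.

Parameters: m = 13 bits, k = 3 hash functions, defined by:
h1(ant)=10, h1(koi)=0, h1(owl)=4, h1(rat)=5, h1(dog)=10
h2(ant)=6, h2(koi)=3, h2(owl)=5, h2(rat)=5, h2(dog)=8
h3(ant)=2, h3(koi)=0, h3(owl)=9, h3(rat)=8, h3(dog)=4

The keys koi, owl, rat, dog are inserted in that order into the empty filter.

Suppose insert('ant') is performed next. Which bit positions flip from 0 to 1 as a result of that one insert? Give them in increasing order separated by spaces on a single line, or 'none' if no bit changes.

Start: bits=0000000000000
After insert 'koi': sets bits 0 3 -> bits=1001000000000
After insert 'owl': sets bits 4 5 9 -> bits=1001110001000
After insert 'rat': sets bits 5 8 -> bits=1001110011000
After insert 'dog': sets bits 4 8 10 -> bits=1001110011100
insert 'ant' would touch bits 2 6 10; currently bit2=0, bit6=0, bit10=1
Bits that are 0 among those (would change 0->1): 2 6

Answer: 2 6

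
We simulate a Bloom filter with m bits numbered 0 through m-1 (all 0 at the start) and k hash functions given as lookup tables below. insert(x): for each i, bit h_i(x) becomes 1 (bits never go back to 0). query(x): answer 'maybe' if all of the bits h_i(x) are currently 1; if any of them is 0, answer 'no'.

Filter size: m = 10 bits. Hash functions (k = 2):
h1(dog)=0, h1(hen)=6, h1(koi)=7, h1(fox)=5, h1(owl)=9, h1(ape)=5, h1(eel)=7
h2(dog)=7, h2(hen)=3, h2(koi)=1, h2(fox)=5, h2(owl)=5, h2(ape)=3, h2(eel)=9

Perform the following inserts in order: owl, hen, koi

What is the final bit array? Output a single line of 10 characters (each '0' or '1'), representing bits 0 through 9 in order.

Answer: 0101011101

Derivation:
Start: bits=0000000000
After insert 'owl': sets bits 5 9 -> bits=0000010001
After insert 'hen': sets bits 3 6 -> bits=0001011001
After insert 'koi': sets bits 1 7 -> bits=0101011101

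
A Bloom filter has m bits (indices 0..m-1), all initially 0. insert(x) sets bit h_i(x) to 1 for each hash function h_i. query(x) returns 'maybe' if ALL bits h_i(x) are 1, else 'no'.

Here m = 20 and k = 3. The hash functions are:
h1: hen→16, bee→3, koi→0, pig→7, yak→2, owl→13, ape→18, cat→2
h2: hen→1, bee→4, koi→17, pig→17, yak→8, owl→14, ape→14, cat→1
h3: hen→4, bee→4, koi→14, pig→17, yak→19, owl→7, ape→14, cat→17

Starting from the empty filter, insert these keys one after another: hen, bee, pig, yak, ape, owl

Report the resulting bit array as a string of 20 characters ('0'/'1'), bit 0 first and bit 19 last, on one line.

Answer: 01111001100001101111

Derivation:
Start: bits=00000000000000000000
After insert 'hen': sets bits 1 4 16 -> bits=01001000000000001000
After insert 'bee': sets bits 3 4 -> bits=01011000000000001000
After insert 'pig': sets bits 7 17 -> bits=01011001000000001100
After insert 'yak': sets bits 2 8 19 -> bits=01111001100000001101
After insert 'ape': sets bits 14 18 -> bits=01111001100000101111
After insert 'owl': sets bits 7 13 14 -> bits=01111001100001101111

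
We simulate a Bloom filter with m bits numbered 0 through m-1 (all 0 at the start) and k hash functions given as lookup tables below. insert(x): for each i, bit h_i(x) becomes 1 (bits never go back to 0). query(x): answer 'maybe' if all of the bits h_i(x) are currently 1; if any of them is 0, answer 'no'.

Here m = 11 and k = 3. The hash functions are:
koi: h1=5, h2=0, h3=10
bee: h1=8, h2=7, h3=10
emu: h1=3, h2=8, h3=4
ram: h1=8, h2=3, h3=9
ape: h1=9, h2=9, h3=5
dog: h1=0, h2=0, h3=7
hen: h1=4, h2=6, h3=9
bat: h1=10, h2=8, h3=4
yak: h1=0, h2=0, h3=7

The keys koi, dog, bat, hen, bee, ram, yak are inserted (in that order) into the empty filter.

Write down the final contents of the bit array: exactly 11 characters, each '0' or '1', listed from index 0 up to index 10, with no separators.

Start: bits=00000000000
After insert 'koi': sets bits 0 5 10 -> bits=10000100001
After insert 'dog': sets bits 0 7 -> bits=10000101001
After insert 'bat': sets bits 4 8 10 -> bits=10001101101
After insert 'hen': sets bits 4 6 9 -> bits=10001111111
After insert 'bee': sets bits 7 8 10 -> bits=10001111111
After insert 'ram': sets bits 3 8 9 -> bits=10011111111
After insert 'yak': sets bits 0 7 -> bits=10011111111

Answer: 10011111111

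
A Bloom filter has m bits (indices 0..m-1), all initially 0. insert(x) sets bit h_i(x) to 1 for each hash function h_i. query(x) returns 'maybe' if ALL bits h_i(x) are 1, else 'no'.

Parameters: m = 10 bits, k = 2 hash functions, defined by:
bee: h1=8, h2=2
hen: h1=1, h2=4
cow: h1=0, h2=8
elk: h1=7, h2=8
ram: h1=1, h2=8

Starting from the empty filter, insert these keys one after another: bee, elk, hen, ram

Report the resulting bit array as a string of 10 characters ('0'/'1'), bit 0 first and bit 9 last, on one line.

Answer: 0110100110

Derivation:
Start: bits=0000000000
After insert 'bee': sets bits 2 8 -> bits=0010000010
After insert 'elk': sets bits 7 8 -> bits=0010000110
After insert 'hen': sets bits 1 4 -> bits=0110100110
After insert 'ram': sets bits 1 8 -> bits=0110100110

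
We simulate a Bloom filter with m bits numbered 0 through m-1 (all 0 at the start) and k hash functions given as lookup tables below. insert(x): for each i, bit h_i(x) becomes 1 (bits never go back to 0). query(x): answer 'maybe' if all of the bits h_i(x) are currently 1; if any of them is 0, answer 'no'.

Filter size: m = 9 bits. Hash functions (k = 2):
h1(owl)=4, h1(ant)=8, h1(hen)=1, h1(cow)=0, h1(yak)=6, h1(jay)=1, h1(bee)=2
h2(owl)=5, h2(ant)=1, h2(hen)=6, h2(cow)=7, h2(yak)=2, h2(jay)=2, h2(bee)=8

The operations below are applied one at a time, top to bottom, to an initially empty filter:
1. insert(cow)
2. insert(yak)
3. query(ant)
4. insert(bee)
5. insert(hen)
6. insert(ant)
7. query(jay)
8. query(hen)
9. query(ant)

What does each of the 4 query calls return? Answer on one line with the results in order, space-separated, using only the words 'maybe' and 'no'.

Start: bits=000000000
Op 1: insert cow -> sets bits 0 7 -> bits=100000010
Op 2: insert yak -> sets bits 2 6 -> bits=101000110
Op 3: query ant -> checks bit1=0, bit8=0 (has a 0) -> no
Op 4: insert bee -> sets bits 2 8 -> bits=101000111
Op 5: insert hen -> sets bits 1 6 -> bits=111000111
Op 6: insert ant -> sets bits 1 8 -> bits=111000111
Op 7: query jay -> checks bit1=1, bit2=1 (all 1) -> maybe
Op 8: query hen -> checks bit1=1, bit6=1 (all 1) -> maybe
Op 9: query ant -> checks bit1=1, bit8=1 (all 1) -> maybe
Query results in order: no maybe maybe maybe

Answer: no maybe maybe maybe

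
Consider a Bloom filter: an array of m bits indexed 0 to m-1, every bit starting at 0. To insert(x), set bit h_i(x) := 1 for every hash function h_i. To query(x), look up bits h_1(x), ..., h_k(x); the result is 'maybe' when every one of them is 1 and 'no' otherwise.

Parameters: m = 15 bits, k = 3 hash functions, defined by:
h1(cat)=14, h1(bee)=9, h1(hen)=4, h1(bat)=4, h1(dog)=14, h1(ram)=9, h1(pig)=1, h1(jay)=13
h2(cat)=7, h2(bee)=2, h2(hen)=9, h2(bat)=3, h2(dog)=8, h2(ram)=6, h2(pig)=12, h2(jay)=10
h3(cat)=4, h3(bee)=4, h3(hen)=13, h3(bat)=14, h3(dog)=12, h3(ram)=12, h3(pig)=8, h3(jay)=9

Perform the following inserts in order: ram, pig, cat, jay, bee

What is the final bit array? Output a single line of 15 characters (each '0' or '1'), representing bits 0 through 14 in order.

Answer: 011010111110111

Derivation:
Start: bits=000000000000000
After insert 'ram': sets bits 6 9 12 -> bits=000000100100100
After insert 'pig': sets bits 1 8 12 -> bits=010000101100100
After insert 'cat': sets bits 4 7 14 -> bits=010010111100101
After insert 'jay': sets bits 9 10 13 -> bits=010010111110111
After insert 'bee': sets bits 2 4 9 -> bits=011010111110111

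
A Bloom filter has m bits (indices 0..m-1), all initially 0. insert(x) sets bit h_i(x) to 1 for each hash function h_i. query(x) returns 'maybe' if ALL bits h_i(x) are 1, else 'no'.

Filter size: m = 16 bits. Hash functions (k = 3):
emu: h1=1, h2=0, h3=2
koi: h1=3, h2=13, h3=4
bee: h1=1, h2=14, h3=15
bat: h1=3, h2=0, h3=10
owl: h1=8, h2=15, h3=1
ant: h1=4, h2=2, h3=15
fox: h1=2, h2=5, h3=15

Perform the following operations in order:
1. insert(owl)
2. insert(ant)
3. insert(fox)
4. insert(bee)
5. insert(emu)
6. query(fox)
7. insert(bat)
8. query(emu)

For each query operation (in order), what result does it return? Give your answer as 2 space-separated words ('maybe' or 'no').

Start: bits=0000000000000000
Op 1: insert owl -> sets bits 1 8 15 -> bits=0100000010000001
Op 2: insert ant -> sets bits 2 4 15 -> bits=0110100010000001
Op 3: insert fox -> sets bits 2 5 15 -> bits=0110110010000001
Op 4: insert bee -> sets bits 1 14 15 -> bits=0110110010000011
Op 5: insert emu -> sets bits 0 1 2 -> bits=1110110010000011
Op 6: query fox -> checks bit2=1, bit5=1, bit15=1 (all 1) -> maybe
Op 7: insert bat -> sets bits 0 3 10 -> bits=1111110010100011
Op 8: query emu -> checks bit0=1, bit1=1, bit2=1 (all 1) -> maybe
Query results in order: maybe maybe

Answer: maybe maybe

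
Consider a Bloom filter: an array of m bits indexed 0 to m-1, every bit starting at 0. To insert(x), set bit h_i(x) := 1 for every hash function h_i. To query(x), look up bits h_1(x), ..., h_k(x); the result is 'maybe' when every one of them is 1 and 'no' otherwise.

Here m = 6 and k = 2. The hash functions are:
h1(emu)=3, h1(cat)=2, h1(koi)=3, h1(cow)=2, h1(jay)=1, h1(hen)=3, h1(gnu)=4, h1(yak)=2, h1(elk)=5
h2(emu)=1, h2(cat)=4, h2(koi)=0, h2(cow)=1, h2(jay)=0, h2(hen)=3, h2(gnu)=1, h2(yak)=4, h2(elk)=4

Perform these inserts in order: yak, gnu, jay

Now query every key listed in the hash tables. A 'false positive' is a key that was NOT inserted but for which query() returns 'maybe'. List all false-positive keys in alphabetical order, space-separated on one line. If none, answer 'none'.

Answer: cat cow

Derivation:
Start: bits=000000
After insert 'yak': sets bits 2 4 -> bits=001010
After insert 'gnu': sets bits 1 4 -> bits=011010
After insert 'jay': sets bits 0 1 -> bits=111010
Not inserted: cat cow elk emu hen koi — query each against bits=111010:
query cat: checks bit2=1, bit4=1 (all 1) -> maybe => FALSE POSITIVE
query cow: checks bit1=1, bit2=1 (all 1) -> maybe => FALSE POSITIVE
query elk: checks bit4=1, bit5=0 (has a 0) -> no => not a false positive
query emu: checks bit1=1, bit3=0 (has a 0) -> no => not a false positive
query hen: checks bit3=0 (has a 0) -> no => not a false positive
query koi: checks bit0=1, bit3=0 (has a 0) -> no => not a false positive
False positives (alphabetical): cat cow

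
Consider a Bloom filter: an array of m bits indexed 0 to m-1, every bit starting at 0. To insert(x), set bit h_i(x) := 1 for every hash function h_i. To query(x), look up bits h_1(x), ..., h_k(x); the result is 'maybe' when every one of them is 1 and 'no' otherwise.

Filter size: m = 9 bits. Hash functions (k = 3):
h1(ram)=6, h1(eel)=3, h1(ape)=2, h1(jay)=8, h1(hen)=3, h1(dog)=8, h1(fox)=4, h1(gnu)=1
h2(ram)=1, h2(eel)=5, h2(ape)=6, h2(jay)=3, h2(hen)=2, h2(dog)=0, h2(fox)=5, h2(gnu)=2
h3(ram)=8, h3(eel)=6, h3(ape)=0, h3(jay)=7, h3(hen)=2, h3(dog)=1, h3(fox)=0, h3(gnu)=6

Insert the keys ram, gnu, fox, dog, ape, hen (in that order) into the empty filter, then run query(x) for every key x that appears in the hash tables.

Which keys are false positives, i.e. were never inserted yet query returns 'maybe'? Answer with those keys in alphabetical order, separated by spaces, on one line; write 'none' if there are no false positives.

Start: bits=000000000
After insert 'ram': sets bits 1 6 8 -> bits=010000101
After insert 'gnu': sets bits 1 2 6 -> bits=011000101
After insert 'fox': sets bits 0 4 5 -> bits=111011101
After insert 'dog': sets bits 0 1 8 -> bits=111011101
After insert 'ape': sets bits 0 2 6 -> bits=111011101
After insert 'hen': sets bits 2 3 -> bits=111111101
Not inserted: eel jay — query each against bits=111111101:
query eel: checks bit3=1, bit5=1, bit6=1 (all 1) -> maybe => FALSE POSITIVE
query jay: checks bit3=1, bit7=0, bit8=1 (has a 0) -> no => not a false positive
False positives (alphabetical): eel

Answer: eel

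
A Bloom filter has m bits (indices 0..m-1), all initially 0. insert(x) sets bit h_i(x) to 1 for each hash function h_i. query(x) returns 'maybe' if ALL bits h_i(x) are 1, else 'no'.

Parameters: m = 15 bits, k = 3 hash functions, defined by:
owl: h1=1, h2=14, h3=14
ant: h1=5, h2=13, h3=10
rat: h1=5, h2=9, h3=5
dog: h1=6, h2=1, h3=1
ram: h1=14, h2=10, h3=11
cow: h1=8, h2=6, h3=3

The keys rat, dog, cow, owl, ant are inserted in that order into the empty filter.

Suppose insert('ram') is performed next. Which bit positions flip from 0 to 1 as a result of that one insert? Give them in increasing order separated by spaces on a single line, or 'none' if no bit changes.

Start: bits=000000000000000
After insert 'rat': sets bits 5 9 -> bits=000001000100000
After insert 'dog': sets bits 1 6 -> bits=010001100100000
After insert 'cow': sets bits 3 6 8 -> bits=010101101100000
After insert 'owl': sets bits 1 14 -> bits=010101101100001
After insert 'ant': sets bits 5 10 13 -> bits=010101101110011
insert 'ram' would touch bits 10 11 14; currently bit10=1, bit11=0, bit14=1
Bits that are 0 among those (would change 0->1): 11

Answer: 11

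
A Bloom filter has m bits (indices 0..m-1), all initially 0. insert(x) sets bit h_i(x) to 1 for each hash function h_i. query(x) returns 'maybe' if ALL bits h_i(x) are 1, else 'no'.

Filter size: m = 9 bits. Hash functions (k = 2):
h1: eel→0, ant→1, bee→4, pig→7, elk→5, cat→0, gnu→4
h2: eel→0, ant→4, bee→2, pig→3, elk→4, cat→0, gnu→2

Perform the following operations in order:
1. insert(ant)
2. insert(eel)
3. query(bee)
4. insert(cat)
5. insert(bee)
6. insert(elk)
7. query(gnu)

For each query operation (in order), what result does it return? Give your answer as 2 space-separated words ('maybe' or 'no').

Start: bits=000000000
Op 1: insert ant -> sets bits 1 4 -> bits=010010000
Op 2: insert eel -> sets bits 0 -> bits=110010000
Op 3: query bee -> checks bit2=0, bit4=1 (has a 0) -> no
Op 4: insert cat -> sets bits 0 -> bits=110010000
Op 5: insert bee -> sets bits 2 4 -> bits=111010000
Op 6: insert elk -> sets bits 4 5 -> bits=111011000
Op 7: query gnu -> checks bit2=1, bit4=1 (all 1) -> maybe
Query results in order: no maybe

Answer: no maybe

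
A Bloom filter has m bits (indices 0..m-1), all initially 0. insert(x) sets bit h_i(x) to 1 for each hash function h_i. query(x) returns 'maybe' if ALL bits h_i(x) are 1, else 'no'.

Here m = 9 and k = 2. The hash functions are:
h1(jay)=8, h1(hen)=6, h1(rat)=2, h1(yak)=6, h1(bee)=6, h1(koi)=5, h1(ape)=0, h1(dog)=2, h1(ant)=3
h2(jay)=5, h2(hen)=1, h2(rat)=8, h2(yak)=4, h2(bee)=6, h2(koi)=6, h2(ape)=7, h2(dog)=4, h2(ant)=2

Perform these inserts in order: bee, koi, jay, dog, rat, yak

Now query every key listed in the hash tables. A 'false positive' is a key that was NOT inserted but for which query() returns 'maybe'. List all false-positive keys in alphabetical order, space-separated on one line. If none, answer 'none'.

Answer: none

Derivation:
Start: bits=000000000
After insert 'bee': sets bits 6 -> bits=000000100
After insert 'koi': sets bits 5 6 -> bits=000001100
After insert 'jay': sets bits 5 8 -> bits=000001101
After insert 'dog': sets bits 2 4 -> bits=001011101
After insert 'rat': sets bits 2 8 -> bits=001011101
After insert 'yak': sets bits 4 6 -> bits=001011101
Not inserted: ant ape hen — query each against bits=001011101:
query ant: checks bit2=1, bit3=0 (has a 0) -> no => not a false positive
query ape: checks bit0=0, bit7=0 (has a 0) -> no => not a false positive
query hen: checks bit1=0, bit6=1 (has a 0) -> no => not a false positive
False positives (alphabetical): none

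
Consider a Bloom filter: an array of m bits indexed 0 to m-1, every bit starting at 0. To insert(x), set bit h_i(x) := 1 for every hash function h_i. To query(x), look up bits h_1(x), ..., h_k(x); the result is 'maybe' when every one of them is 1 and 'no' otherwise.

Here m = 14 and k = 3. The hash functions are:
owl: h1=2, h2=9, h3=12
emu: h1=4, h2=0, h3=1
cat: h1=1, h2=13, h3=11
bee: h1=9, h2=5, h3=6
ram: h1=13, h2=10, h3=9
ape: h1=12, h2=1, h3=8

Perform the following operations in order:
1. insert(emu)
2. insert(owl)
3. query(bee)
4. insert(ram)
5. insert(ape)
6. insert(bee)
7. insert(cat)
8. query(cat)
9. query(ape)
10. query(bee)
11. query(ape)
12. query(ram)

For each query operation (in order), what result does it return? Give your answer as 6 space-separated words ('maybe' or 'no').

Start: bits=00000000000000
Op 1: insert emu -> sets bits 0 1 4 -> bits=11001000000000
Op 2: insert owl -> sets bits 2 9 12 -> bits=11101000010010
Op 3: query bee -> checks bit5=0, bit6=0, bit9=1 (has a 0) -> no
Op 4: insert ram -> sets bits 9 10 13 -> bits=11101000011011
Op 5: insert ape -> sets bits 1 8 12 -> bits=11101000111011
Op 6: insert bee -> sets bits 5 6 9 -> bits=11101110111011
Op 7: insert cat -> sets bits 1 11 13 -> bits=11101110111111
Op 8: query cat -> checks bit1=1, bit11=1, bit13=1 (all 1) -> maybe
Op 9: query ape -> checks bit1=1, bit8=1, bit12=1 (all 1) -> maybe
Op 10: query bee -> checks bit5=1, bit6=1, bit9=1 (all 1) -> maybe
Op 11: query ape -> checks bit1=1, bit8=1, bit12=1 (all 1) -> maybe
Op 12: query ram -> checks bit9=1, bit10=1, bit13=1 (all 1) -> maybe
Query results in order: no maybe maybe maybe maybe maybe

Answer: no maybe maybe maybe maybe maybe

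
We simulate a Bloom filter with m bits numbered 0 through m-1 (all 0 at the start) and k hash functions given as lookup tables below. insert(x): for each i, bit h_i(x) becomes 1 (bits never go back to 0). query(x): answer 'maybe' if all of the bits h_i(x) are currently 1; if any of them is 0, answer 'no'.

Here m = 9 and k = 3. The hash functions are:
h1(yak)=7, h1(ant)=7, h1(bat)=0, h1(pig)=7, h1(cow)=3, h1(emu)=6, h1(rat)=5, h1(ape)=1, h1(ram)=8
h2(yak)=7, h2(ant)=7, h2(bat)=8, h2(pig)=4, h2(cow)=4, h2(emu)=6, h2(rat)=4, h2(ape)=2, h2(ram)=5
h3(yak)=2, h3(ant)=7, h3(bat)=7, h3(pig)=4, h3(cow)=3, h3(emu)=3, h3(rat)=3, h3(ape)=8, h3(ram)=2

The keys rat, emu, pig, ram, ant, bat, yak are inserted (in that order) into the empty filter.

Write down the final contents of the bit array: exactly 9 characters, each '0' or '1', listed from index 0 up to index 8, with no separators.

Start: bits=000000000
After insert 'rat': sets bits 3 4 5 -> bits=000111000
After insert 'emu': sets bits 3 6 -> bits=000111100
After insert 'pig': sets bits 4 7 -> bits=000111110
After insert 'ram': sets bits 2 5 8 -> bits=001111111
After insert 'ant': sets bits 7 -> bits=001111111
After insert 'bat': sets bits 0 7 8 -> bits=101111111
After insert 'yak': sets bits 2 7 -> bits=101111111

Answer: 101111111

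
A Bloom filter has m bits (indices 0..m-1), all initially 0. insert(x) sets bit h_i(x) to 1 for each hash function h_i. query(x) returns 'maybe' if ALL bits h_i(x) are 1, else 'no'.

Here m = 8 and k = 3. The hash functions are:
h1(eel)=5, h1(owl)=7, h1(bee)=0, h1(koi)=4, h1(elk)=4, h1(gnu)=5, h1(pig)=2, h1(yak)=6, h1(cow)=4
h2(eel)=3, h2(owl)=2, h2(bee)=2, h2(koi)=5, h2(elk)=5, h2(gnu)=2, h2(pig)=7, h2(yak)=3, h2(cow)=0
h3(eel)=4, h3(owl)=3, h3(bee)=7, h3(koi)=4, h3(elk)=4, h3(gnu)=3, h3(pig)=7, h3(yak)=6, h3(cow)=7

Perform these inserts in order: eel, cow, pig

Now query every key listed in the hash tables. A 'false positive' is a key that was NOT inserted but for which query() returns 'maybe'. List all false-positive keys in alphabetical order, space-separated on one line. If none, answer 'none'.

Start: bits=00000000
After insert 'eel': sets bits 3 4 5 -> bits=00011100
After insert 'cow': sets bits 0 4 7 -> bits=10011101
After insert 'pig': sets bits 2 7 -> bits=10111101
Not inserted: bee elk gnu koi owl yak — query each against bits=10111101:
query bee: checks bit0=1, bit2=1, bit7=1 (all 1) -> maybe => FALSE POSITIVE
query elk: checks bit4=1, bit5=1 (all 1) -> maybe => FALSE POSITIVE
query gnu: checks bit2=1, bit3=1, bit5=1 (all 1) -> maybe => FALSE POSITIVE
query koi: checks bit4=1, bit5=1 (all 1) -> maybe => FALSE POSITIVE
query owl: checks bit2=1, bit3=1, bit7=1 (all 1) -> maybe => FALSE POSITIVE
query yak: checks bit3=1, bit6=0 (has a 0) -> no => not a false positive
False positives (alphabetical): bee elk gnu koi owl

Answer: bee elk gnu koi owl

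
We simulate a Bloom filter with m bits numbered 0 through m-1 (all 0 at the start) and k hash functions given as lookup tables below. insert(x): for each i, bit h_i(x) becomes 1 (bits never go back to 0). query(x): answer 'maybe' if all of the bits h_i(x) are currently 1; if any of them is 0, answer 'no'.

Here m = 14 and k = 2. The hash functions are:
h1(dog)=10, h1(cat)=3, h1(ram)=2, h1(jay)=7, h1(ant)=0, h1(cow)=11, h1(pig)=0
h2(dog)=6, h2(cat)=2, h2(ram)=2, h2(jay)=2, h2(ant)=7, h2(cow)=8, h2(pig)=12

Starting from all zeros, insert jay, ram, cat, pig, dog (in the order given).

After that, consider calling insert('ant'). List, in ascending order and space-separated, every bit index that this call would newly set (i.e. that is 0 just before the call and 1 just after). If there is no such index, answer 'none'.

Answer: none

Derivation:
Start: bits=00000000000000
After insert 'jay': sets bits 2 7 -> bits=00100001000000
After insert 'ram': sets bits 2 -> bits=00100001000000
After insert 'cat': sets bits 2 3 -> bits=00110001000000
After insert 'pig': sets bits 0 12 -> bits=10110001000010
After insert 'dog': sets bits 6 10 -> bits=10110011001010
insert 'ant' would touch bits 0 7; currently bit0=1, bit7=1
Bits that are 0 among those (would change 0->1): none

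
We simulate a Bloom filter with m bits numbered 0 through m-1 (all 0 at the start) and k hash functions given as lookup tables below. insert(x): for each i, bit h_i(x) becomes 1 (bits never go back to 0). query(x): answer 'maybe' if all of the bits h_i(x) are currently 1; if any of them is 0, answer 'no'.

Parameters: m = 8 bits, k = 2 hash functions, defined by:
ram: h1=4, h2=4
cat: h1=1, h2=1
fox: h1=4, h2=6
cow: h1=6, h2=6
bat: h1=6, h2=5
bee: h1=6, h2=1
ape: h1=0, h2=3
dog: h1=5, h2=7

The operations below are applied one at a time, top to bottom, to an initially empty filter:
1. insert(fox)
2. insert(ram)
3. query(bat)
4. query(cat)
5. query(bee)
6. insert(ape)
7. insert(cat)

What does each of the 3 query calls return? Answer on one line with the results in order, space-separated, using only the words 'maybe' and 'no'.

Answer: no no no

Derivation:
Start: bits=00000000
Op 1: insert fox -> sets bits 4 6 -> bits=00001010
Op 2: insert ram -> sets bits 4 -> bits=00001010
Op 3: query bat -> checks bit5=0, bit6=1 (has a 0) -> no
Op 4: query cat -> checks bit1=0 (has a 0) -> no
Op 5: query bee -> checks bit1=0, bit6=1 (has a 0) -> no
Op 6: insert ape -> sets bits 0 3 -> bits=10011010
Op 7: insert cat -> sets bits 1 -> bits=11011010
Query results in order: no no no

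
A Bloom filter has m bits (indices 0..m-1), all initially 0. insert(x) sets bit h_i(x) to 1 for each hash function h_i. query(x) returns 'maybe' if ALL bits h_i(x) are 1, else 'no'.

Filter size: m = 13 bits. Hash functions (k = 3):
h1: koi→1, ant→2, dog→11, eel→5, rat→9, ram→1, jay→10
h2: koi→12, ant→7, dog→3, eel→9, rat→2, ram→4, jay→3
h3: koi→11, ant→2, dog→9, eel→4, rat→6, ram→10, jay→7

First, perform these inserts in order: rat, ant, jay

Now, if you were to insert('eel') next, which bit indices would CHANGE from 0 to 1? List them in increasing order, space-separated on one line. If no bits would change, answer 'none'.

Start: bits=0000000000000
After insert 'rat': sets bits 2 6 9 -> bits=0010001001000
After insert 'ant': sets bits 2 7 -> bits=0010001101000
After insert 'jay': sets bits 3 7 10 -> bits=0011001101100
insert 'eel' would touch bits 4 5 9; currently bit4=0, bit5=0, bit9=1
Bits that are 0 among those (would change 0->1): 4 5

Answer: 4 5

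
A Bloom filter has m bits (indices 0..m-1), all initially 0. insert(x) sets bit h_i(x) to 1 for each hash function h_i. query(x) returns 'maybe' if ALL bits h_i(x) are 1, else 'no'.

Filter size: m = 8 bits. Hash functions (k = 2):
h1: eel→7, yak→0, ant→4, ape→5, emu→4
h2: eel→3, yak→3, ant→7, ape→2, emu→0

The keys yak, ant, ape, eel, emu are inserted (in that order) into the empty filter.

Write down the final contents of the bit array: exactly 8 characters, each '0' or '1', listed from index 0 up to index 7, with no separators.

Answer: 10111101

Derivation:
Start: bits=00000000
After insert 'yak': sets bits 0 3 -> bits=10010000
After insert 'ant': sets bits 4 7 -> bits=10011001
After insert 'ape': sets bits 2 5 -> bits=10111101
After insert 'eel': sets bits 3 7 -> bits=10111101
After insert 'emu': sets bits 0 4 -> bits=10111101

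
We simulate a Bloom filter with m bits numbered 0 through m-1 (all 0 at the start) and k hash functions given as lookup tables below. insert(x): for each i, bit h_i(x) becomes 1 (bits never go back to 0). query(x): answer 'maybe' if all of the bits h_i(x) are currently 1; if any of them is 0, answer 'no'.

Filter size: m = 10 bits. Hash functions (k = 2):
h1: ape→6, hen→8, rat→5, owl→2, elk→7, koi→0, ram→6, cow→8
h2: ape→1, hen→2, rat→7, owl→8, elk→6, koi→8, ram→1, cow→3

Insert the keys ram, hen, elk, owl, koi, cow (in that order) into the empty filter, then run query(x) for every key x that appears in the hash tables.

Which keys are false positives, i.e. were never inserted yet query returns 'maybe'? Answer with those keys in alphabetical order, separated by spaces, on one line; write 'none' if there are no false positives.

Start: bits=0000000000
After insert 'ram': sets bits 1 6 -> bits=0100001000
After insert 'hen': sets bits 2 8 -> bits=0110001010
After insert 'elk': sets bits 6 7 -> bits=0110001110
After insert 'owl': sets bits 2 8 -> bits=0110001110
After insert 'koi': sets bits 0 8 -> bits=1110001110
After insert 'cow': sets bits 3 8 -> bits=1111001110
Not inserted: ape rat — query each against bits=1111001110:
query ape: checks bit1=1, bit6=1 (all 1) -> maybe => FALSE POSITIVE
query rat: checks bit5=0, bit7=1 (has a 0) -> no => not a false positive
False positives (alphabetical): ape

Answer: ape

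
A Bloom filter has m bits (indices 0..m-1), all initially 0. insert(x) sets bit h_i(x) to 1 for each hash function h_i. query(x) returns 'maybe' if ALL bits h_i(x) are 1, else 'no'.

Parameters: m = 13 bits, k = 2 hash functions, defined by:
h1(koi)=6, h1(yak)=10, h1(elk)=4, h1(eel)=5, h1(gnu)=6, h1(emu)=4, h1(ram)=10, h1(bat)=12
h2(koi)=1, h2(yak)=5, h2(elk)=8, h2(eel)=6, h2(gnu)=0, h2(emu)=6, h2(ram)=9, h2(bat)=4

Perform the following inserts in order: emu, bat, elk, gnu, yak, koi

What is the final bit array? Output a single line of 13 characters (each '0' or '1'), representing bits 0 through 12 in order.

Answer: 1100111010101

Derivation:
Start: bits=0000000000000
After insert 'emu': sets bits 4 6 -> bits=0000101000000
After insert 'bat': sets bits 4 12 -> bits=0000101000001
After insert 'elk': sets bits 4 8 -> bits=0000101010001
After insert 'gnu': sets bits 0 6 -> bits=1000101010001
After insert 'yak': sets bits 5 10 -> bits=1000111010101
After insert 'koi': sets bits 1 6 -> bits=1100111010101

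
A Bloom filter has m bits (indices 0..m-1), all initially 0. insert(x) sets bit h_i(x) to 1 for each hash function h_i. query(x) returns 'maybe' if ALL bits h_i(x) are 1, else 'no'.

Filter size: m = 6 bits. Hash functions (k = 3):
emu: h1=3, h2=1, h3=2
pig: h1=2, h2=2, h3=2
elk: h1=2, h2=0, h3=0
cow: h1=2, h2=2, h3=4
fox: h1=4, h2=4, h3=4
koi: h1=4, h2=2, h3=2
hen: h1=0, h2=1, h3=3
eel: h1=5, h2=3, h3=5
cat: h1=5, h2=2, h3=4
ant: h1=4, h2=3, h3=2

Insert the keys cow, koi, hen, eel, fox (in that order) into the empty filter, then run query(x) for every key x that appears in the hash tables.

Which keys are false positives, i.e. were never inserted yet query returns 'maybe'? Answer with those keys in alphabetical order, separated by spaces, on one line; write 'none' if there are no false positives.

Answer: ant cat elk emu pig

Derivation:
Start: bits=000000
After insert 'cow': sets bits 2 4 -> bits=001010
After insert 'koi': sets bits 2 4 -> bits=001010
After insert 'hen': sets bits 0 1 3 -> bits=111110
After insert 'eel': sets bits 3 5 -> bits=111111
After insert 'fox': sets bits 4 -> bits=111111
Not inserted: ant cat elk emu pig — query each against bits=111111:
query ant: checks bit2=1, bit3=1, bit4=1 (all 1) -> maybe => FALSE POSITIVE
query cat: checks bit2=1, bit4=1, bit5=1 (all 1) -> maybe => FALSE POSITIVE
query elk: checks bit0=1, bit2=1 (all 1) -> maybe => FALSE POSITIVE
query emu: checks bit1=1, bit2=1, bit3=1 (all 1) -> maybe => FALSE POSITIVE
query pig: checks bit2=1 (all 1) -> maybe => FALSE POSITIVE
False positives (alphabetical): ant cat elk emu pig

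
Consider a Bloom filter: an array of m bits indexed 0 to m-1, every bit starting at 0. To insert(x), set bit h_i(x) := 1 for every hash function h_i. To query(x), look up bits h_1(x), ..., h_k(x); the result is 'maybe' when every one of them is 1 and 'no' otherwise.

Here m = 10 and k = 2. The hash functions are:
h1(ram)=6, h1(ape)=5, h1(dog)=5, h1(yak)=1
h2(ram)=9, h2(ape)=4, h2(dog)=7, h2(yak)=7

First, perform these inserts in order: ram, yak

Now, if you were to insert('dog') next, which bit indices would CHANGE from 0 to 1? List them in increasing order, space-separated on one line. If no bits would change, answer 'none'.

Start: bits=0000000000
After insert 'ram': sets bits 6 9 -> bits=0000001001
After insert 'yak': sets bits 1 7 -> bits=0100001101
insert 'dog' would touch bits 5 7; currently bit5=0, bit7=1
Bits that are 0 among those (would change 0->1): 5

Answer: 5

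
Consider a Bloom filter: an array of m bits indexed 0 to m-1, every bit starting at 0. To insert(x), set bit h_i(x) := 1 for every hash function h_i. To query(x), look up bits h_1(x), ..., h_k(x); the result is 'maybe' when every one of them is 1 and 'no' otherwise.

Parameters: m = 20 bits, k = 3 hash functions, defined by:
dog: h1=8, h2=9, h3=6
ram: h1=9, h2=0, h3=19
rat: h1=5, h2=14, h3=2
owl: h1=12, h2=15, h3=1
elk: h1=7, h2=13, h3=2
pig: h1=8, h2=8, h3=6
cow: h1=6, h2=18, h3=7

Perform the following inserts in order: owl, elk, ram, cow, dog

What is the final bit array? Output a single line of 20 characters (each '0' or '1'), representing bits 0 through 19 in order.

Answer: 11100011110011010011

Derivation:
Start: bits=00000000000000000000
After insert 'owl': sets bits 1 12 15 -> bits=01000000000010010000
After insert 'elk': sets bits 2 7 13 -> bits=01100001000011010000
After insert 'ram': sets bits 0 9 19 -> bits=11100001010011010001
After insert 'cow': sets bits 6 7 18 -> bits=11100011010011010011
After insert 'dog': sets bits 6 8 9 -> bits=11100011110011010011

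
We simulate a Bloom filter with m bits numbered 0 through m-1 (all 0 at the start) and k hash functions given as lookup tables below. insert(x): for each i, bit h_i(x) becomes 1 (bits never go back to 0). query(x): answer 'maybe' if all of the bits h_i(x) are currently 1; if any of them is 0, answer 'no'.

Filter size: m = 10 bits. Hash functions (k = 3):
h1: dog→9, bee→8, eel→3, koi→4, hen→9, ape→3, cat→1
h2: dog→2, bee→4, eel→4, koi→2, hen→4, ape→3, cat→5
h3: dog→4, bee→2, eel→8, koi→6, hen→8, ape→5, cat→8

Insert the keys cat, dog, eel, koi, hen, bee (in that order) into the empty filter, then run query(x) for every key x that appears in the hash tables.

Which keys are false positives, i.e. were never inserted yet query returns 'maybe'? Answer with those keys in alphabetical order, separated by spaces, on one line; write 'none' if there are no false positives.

Start: bits=0000000000
After insert 'cat': sets bits 1 5 8 -> bits=0100010010
After insert 'dog': sets bits 2 4 9 -> bits=0110110011
After insert 'eel': sets bits 3 4 8 -> bits=0111110011
After insert 'koi': sets bits 2 4 6 -> bits=0111111011
After insert 'hen': sets bits 4 8 9 -> bits=0111111011
After insert 'bee': sets bits 2 4 8 -> bits=0111111011
Not inserted: ape — query each against bits=0111111011:
query ape: checks bit3=1, bit5=1 (all 1) -> maybe => FALSE POSITIVE
False positives (alphabetical): ape

Answer: ape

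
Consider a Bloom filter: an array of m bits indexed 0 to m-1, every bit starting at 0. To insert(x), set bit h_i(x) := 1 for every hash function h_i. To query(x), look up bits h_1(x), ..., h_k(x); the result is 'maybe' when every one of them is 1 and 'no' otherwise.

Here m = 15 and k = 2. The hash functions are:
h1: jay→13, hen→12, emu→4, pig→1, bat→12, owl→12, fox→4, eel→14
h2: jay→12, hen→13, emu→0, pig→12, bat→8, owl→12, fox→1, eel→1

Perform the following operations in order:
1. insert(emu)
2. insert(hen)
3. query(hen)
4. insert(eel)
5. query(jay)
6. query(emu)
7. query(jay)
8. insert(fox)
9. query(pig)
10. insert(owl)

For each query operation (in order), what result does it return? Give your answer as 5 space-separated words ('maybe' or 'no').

Start: bits=000000000000000
Op 1: insert emu -> sets bits 0 4 -> bits=100010000000000
Op 2: insert hen -> sets bits 12 13 -> bits=100010000000110
Op 3: query hen -> checks bit12=1, bit13=1 (all 1) -> maybe
Op 4: insert eel -> sets bits 1 14 -> bits=110010000000111
Op 5: query jay -> checks bit12=1, bit13=1 (all 1) -> maybe
Op 6: query emu -> checks bit0=1, bit4=1 (all 1) -> maybe
Op 7: query jay -> checks bit12=1, bit13=1 (all 1) -> maybe
Op 8: insert fox -> sets bits 1 4 -> bits=110010000000111
Op 9: query pig -> checks bit1=1, bit12=1 (all 1) -> maybe
Op 10: insert owl -> sets bits 12 -> bits=110010000000111
Query results in order: maybe maybe maybe maybe maybe

Answer: maybe maybe maybe maybe maybe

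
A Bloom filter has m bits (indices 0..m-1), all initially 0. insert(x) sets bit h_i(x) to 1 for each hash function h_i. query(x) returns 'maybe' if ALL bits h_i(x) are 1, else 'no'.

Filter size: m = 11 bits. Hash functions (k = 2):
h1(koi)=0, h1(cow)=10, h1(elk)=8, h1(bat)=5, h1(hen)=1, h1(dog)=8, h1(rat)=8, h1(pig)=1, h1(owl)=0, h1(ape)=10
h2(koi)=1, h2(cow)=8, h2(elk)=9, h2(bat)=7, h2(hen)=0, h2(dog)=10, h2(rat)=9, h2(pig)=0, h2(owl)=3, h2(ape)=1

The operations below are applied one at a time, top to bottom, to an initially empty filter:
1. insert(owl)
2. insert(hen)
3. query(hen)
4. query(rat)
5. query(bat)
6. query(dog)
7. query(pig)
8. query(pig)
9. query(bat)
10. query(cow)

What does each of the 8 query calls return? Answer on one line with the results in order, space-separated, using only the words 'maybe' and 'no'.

Start: bits=00000000000
Op 1: insert owl -> sets bits 0 3 -> bits=10010000000
Op 2: insert hen -> sets bits 0 1 -> bits=11010000000
Op 3: query hen -> checks bit0=1, bit1=1 (all 1) -> maybe
Op 4: query rat -> checks bit8=0, bit9=0 (has a 0) -> no
Op 5: query bat -> checks bit5=0, bit7=0 (has a 0) -> no
Op 6: query dog -> checks bit8=0, bit10=0 (has a 0) -> no
Op 7: query pig -> checks bit0=1, bit1=1 (all 1) -> maybe
Op 8: query pig -> checks bit0=1, bit1=1 (all 1) -> maybe
Op 9: query bat -> checks bit5=0, bit7=0 (has a 0) -> no
Op 10: query cow -> checks bit8=0, bit10=0 (has a 0) -> no
Query results in order: maybe no no no maybe maybe no no

Answer: maybe no no no maybe maybe no no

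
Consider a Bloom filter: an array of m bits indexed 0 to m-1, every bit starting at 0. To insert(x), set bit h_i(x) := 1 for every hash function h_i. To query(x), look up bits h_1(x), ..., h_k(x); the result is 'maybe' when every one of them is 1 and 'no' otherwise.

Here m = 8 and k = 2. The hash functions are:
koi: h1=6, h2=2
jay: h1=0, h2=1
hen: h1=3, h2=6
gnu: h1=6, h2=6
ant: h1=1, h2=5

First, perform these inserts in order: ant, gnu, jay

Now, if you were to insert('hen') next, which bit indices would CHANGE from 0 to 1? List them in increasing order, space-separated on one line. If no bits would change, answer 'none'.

Start: bits=00000000
After insert 'ant': sets bits 1 5 -> bits=01000100
After insert 'gnu': sets bits 6 -> bits=01000110
After insert 'jay': sets bits 0 1 -> bits=11000110
insert 'hen' would touch bits 3 6; currently bit3=0, bit6=1
Bits that are 0 among those (would change 0->1): 3

Answer: 3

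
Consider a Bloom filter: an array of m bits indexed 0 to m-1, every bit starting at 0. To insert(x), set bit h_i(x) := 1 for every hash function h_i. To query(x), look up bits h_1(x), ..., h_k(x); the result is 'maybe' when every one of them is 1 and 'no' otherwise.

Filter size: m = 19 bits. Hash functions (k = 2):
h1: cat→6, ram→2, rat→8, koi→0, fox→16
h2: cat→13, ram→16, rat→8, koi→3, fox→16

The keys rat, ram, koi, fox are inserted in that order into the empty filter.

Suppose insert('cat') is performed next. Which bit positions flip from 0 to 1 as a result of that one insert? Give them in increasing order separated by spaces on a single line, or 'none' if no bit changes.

Start: bits=0000000000000000000
After insert 'rat': sets bits 8 -> bits=0000000010000000000
After insert 'ram': sets bits 2 16 -> bits=0010000010000000100
After insert 'koi': sets bits 0 3 -> bits=1011000010000000100
After insert 'fox': sets bits 16 -> bits=1011000010000000100
insert 'cat' would touch bits 6 13; currently bit6=0, bit13=0
Bits that are 0 among those (would change 0->1): 6 13

Answer: 6 13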